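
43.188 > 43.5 False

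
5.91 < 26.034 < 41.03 True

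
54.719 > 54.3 True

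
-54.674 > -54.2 False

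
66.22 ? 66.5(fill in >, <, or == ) <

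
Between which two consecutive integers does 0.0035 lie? 0 and 1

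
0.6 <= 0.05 False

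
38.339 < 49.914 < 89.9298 True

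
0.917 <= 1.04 True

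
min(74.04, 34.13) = 34.13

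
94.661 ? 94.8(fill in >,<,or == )<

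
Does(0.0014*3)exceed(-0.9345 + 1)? No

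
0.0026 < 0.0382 True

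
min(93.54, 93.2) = 93.2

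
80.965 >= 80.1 True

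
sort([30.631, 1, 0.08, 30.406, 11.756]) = [0.08, 1, 11.756, 30.406, 30.631]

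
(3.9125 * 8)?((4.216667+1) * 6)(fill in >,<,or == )<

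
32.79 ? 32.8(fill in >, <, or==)<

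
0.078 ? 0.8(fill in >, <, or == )<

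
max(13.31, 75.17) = 75.17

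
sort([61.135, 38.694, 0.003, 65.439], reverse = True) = [65.439, 61.135, 38.694, 0.003]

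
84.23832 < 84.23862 True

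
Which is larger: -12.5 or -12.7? -12.5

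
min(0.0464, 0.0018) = 0.0018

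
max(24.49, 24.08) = 24.49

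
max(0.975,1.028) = 1.028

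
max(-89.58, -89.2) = -89.2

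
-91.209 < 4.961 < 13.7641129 True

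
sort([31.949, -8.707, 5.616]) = [-8.707, 5.616, 31.949]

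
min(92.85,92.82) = 92.82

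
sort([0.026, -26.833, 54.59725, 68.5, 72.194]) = [-26.833, 0.026, 54.59725, 68.5, 72.194]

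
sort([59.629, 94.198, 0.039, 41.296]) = [0.039, 41.296, 59.629, 94.198]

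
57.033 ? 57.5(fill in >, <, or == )<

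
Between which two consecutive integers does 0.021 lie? 0 and 1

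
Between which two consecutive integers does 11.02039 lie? 11 and 12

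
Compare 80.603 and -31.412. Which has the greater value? 80.603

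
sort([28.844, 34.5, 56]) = [28.844, 34.5, 56]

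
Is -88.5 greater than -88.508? Yes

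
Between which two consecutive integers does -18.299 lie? -19 and -18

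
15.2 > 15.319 False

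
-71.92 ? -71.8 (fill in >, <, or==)<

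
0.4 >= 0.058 True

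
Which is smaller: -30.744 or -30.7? -30.744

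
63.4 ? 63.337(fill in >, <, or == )>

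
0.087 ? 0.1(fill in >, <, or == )<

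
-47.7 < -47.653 True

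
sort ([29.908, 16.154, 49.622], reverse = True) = [49.622, 29.908, 16.154]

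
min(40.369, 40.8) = 40.369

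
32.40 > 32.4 False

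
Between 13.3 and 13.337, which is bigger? 13.337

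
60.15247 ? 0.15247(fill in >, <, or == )>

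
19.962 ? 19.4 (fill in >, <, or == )>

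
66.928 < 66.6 False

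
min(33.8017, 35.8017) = 33.8017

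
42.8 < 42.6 False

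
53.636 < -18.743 False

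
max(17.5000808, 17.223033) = 17.5000808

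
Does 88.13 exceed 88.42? No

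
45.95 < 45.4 False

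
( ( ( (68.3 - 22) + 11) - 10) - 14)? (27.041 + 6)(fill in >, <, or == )>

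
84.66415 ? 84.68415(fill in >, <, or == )<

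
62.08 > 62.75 False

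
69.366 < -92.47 False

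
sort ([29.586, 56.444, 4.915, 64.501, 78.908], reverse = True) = [78.908, 64.501, 56.444, 29.586, 4.915]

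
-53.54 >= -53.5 False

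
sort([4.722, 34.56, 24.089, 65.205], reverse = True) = [65.205, 34.56, 24.089, 4.722]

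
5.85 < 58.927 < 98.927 True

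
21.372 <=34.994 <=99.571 True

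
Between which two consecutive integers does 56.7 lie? 56 and 57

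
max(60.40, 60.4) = 60.4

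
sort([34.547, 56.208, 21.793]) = [21.793, 34.547, 56.208]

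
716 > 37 True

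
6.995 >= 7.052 False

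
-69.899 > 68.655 False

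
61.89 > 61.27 True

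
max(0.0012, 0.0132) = 0.0132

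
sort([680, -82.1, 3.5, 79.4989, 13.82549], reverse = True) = [680, 79.4989, 13.82549, 3.5, -82.1]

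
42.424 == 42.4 False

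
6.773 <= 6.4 False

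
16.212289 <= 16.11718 False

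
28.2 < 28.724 True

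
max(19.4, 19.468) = 19.468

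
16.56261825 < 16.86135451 True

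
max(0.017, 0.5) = 0.5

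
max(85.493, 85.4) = 85.493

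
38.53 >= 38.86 False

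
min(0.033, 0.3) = 0.033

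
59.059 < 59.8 True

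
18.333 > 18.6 False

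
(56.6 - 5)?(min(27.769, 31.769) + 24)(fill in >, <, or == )<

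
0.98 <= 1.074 True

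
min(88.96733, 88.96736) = 88.96733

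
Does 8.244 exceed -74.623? Yes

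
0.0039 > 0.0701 False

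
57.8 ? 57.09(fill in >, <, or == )>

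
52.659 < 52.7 True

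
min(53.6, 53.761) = 53.6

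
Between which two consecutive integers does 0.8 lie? 0 and 1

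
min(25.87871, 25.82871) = 25.82871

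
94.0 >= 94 True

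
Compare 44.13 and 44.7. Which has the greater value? 44.7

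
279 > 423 False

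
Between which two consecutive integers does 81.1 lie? 81 and 82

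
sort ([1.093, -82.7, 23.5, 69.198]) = [-82.7, 1.093, 23.5, 69.198]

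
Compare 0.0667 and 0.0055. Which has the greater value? 0.0667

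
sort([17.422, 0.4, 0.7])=[0.4, 0.7, 17.422]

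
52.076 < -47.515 False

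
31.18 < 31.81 True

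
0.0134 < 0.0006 False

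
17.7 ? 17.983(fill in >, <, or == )<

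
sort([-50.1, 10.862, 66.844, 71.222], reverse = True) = [71.222, 66.844, 10.862, -50.1]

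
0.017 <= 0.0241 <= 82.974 True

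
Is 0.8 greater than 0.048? Yes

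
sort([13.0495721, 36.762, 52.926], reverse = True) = [52.926, 36.762, 13.0495721]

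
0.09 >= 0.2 False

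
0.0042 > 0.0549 False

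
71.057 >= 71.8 False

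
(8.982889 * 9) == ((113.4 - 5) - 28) False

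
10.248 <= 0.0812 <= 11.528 False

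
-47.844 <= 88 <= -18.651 False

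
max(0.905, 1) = 1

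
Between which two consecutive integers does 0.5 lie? 0 and 1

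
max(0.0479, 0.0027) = 0.0479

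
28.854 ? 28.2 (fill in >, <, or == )>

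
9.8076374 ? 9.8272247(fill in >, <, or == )<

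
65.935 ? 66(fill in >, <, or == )<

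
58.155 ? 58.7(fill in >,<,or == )<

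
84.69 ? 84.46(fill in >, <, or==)>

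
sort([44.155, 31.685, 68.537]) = [31.685, 44.155, 68.537]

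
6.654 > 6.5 True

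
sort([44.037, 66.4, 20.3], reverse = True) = [66.4, 44.037, 20.3]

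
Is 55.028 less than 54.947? No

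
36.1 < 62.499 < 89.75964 True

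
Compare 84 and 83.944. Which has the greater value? 84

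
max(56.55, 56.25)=56.55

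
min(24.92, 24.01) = 24.01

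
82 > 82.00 False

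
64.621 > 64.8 False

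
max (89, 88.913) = 89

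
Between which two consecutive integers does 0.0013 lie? 0 and 1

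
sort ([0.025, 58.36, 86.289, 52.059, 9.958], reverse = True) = [86.289, 58.36, 52.059, 9.958, 0.025]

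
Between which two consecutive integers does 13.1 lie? 13 and 14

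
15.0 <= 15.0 True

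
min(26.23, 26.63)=26.23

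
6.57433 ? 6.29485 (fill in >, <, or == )>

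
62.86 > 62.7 True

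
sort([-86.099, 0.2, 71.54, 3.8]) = [-86.099, 0.2, 3.8, 71.54]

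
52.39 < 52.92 True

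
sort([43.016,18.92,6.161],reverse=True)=[43.016,18.92,6.161]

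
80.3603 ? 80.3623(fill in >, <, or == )<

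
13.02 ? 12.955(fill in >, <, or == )>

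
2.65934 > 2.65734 True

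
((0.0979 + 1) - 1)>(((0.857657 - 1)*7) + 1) True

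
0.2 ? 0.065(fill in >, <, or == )>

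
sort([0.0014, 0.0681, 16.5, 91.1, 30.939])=[0.0014, 0.0681, 16.5, 30.939, 91.1]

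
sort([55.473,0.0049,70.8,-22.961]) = [-22.961,0.0049,55.473,70.8]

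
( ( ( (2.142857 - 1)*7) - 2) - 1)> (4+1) False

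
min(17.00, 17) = 17.00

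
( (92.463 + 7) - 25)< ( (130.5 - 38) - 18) True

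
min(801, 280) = 280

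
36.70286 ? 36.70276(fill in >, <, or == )>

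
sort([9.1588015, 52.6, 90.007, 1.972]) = [1.972, 9.1588015, 52.6, 90.007]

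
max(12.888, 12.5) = 12.888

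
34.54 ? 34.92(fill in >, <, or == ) <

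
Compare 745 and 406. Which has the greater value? 745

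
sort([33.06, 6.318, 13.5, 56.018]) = [6.318, 13.5, 33.06, 56.018]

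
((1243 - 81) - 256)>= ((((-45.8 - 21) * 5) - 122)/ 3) True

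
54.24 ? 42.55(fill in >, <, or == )>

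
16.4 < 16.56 True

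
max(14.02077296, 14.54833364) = 14.54833364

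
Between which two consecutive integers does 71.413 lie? 71 and 72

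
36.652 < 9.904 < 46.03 False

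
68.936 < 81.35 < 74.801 False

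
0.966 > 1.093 False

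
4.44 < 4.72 True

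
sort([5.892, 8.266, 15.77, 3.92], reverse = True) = [15.77, 8.266, 5.892, 3.92]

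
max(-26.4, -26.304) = -26.304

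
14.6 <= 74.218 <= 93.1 True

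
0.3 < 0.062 False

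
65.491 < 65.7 True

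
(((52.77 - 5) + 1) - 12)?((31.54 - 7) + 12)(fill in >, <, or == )>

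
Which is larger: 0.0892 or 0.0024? 0.0892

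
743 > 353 True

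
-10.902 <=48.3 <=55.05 True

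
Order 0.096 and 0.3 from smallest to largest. 0.096, 0.3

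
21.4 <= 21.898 True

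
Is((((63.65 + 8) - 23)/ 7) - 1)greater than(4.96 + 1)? No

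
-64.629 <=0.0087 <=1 True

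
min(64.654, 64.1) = 64.1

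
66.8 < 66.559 False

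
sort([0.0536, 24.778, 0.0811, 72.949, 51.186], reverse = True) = [72.949, 51.186, 24.778, 0.0811, 0.0536]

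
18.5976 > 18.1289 True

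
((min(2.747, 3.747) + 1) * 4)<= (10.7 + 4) False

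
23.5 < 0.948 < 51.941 False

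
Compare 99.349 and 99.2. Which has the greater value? 99.349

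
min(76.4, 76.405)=76.4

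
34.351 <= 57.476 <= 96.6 True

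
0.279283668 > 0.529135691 False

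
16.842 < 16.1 False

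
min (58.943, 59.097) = 58.943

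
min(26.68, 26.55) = 26.55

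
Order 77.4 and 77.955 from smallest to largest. 77.4, 77.955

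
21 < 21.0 False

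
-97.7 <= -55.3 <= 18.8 True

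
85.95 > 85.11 True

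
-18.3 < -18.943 False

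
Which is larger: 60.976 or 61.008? 61.008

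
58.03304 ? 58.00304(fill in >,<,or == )>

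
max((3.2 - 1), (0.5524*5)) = 2.762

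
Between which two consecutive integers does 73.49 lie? 73 and 74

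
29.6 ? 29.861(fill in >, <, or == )<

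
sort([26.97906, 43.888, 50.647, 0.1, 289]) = [0.1, 26.97906, 43.888, 50.647, 289]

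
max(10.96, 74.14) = 74.14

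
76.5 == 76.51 False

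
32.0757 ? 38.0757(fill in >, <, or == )<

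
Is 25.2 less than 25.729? Yes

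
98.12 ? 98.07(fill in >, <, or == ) >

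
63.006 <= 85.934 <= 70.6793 False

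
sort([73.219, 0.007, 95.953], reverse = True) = [95.953, 73.219, 0.007]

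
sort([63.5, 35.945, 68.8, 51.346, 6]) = [6, 35.945, 51.346, 63.5, 68.8]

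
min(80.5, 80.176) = 80.176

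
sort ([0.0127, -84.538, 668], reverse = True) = [668, 0.0127, -84.538]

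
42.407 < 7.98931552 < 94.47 False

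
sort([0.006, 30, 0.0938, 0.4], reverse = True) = [30, 0.4, 0.0938, 0.006]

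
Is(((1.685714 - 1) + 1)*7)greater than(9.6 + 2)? Yes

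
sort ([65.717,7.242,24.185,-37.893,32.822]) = [-37.893,7.242,24.185,32.822,65.717]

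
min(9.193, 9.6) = 9.193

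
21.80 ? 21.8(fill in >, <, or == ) ==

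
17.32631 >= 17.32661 False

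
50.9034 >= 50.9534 False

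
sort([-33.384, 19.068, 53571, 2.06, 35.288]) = [-33.384, 2.06, 19.068, 35.288, 53571]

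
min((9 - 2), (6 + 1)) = 7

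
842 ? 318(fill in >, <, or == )>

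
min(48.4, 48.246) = 48.246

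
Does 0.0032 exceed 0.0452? No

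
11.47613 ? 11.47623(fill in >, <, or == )<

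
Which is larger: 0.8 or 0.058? 0.8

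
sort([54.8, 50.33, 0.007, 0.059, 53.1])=[0.007, 0.059, 50.33, 53.1, 54.8]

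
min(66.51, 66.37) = 66.37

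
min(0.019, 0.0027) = 0.0027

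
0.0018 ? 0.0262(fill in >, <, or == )<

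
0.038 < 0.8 True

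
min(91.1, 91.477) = 91.1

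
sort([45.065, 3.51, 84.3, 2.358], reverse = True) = [84.3, 45.065, 3.51, 2.358]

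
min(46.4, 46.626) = 46.4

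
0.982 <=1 True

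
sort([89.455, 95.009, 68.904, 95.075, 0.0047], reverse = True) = [95.075, 95.009, 89.455, 68.904, 0.0047]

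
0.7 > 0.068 True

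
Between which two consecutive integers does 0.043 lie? 0 and 1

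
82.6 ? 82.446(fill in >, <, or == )>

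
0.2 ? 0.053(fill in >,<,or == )>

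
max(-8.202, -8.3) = -8.202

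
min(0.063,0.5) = 0.063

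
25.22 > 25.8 False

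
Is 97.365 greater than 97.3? Yes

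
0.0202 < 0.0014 False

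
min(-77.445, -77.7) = -77.7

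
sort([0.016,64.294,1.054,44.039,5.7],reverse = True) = [64.294,44.039,5.7,1.054,0.016]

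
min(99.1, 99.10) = 99.1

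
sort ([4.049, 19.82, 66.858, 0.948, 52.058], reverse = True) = [66.858, 52.058, 19.82, 4.049, 0.948]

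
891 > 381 True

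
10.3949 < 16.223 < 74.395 True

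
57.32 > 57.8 False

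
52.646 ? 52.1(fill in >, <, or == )>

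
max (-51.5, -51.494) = -51.494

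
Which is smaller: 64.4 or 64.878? 64.4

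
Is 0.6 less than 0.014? No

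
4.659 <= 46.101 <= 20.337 False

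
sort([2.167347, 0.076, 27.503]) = [0.076, 2.167347, 27.503]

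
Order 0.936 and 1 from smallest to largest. 0.936, 1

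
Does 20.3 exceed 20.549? No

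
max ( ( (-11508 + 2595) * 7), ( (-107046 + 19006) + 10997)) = -62391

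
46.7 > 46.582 True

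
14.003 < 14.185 True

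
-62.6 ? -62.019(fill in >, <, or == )<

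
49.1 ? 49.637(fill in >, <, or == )<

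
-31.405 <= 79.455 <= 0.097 False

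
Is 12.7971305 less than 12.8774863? Yes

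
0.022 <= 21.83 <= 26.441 True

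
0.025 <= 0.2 True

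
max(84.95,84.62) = 84.95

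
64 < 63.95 False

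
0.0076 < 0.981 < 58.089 True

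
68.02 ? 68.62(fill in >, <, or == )<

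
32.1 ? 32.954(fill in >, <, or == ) <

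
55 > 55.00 False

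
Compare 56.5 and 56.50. They are equal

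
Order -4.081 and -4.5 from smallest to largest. -4.5, -4.081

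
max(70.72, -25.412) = 70.72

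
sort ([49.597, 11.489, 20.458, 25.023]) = [11.489, 20.458, 25.023, 49.597]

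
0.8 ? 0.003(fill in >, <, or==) >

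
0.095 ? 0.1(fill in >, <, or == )<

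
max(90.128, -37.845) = 90.128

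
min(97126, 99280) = 97126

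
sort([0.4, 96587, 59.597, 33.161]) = [0.4, 33.161, 59.597, 96587]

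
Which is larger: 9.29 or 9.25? 9.29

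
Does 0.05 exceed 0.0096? Yes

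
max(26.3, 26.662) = 26.662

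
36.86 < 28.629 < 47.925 False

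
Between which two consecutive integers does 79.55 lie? 79 and 80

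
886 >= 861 True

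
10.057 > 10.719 False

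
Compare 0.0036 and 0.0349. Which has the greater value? 0.0349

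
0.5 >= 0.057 True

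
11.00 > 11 False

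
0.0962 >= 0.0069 True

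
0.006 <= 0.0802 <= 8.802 True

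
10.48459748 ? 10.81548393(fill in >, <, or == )<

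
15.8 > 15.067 True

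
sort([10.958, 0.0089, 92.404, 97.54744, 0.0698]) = [0.0089, 0.0698, 10.958, 92.404, 97.54744]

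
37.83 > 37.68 True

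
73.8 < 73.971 True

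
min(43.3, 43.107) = 43.107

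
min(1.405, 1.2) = 1.2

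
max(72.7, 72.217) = 72.7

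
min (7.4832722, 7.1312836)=7.1312836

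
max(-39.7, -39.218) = -39.218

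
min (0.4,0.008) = 0.008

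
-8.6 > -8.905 True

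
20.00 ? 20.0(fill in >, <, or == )==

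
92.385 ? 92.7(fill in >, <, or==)<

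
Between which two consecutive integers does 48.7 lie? 48 and 49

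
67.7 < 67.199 False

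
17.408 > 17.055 True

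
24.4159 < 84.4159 True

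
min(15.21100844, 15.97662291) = 15.21100844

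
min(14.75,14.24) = 14.24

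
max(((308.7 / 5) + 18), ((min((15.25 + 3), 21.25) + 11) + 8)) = 79.74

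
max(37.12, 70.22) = 70.22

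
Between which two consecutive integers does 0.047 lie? 0 and 1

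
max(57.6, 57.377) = 57.6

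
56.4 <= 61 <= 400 True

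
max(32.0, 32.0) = 32.0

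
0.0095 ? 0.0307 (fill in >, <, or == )<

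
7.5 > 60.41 False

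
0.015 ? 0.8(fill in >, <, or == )<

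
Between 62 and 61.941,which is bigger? 62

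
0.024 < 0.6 True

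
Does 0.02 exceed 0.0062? Yes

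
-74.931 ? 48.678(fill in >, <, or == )<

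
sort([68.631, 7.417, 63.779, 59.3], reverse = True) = [68.631, 63.779, 59.3, 7.417]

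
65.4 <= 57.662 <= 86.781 False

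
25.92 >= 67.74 False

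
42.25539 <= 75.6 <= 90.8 True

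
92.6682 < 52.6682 False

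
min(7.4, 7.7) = 7.4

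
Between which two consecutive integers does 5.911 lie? 5 and 6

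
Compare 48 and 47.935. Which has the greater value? 48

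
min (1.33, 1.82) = 1.33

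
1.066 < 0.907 False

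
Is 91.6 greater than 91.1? Yes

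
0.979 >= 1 False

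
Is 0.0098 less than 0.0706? Yes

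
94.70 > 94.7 False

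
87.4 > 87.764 False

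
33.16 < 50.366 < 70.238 True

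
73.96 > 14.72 True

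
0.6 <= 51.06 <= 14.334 False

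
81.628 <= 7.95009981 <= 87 False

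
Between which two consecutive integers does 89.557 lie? 89 and 90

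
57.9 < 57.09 False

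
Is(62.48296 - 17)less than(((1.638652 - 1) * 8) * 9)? Yes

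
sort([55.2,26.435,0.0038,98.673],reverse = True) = [98.673,55.2,26.435,0.0038]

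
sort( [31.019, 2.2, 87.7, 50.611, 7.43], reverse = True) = [87.7, 50.611, 31.019, 7.43, 2.2]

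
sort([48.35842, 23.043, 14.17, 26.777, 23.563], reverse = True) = [48.35842, 26.777, 23.563, 23.043, 14.17]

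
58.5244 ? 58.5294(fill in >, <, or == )<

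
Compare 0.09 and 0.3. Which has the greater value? 0.3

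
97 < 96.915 False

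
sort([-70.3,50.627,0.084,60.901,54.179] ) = [-70.3,0.084,50.627,54.179,60.901]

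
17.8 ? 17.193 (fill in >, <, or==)>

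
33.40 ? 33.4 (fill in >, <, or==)==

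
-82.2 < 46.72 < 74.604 True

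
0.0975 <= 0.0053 False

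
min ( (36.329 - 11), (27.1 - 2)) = 25.1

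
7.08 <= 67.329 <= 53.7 False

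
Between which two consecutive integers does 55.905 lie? 55 and 56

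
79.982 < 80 True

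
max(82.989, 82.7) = 82.989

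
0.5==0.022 False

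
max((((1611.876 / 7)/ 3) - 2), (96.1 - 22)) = 74.756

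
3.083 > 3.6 False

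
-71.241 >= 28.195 False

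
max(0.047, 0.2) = 0.2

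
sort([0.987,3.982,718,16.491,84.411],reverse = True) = [718,84.411,16.491,3.982,0.987]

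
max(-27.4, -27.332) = -27.332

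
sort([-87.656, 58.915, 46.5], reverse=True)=[58.915, 46.5, -87.656]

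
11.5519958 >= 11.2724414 True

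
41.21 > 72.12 False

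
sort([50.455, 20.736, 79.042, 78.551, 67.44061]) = [20.736, 50.455, 67.44061, 78.551, 79.042]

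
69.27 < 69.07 False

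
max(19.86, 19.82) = 19.86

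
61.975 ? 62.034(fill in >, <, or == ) <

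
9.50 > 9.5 False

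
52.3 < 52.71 True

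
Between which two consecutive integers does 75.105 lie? 75 and 76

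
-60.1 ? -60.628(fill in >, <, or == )>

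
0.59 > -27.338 True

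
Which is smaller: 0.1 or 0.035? 0.035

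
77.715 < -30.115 False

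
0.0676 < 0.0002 False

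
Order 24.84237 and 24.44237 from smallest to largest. 24.44237, 24.84237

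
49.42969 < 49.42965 False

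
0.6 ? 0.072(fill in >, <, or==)>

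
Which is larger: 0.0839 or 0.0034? 0.0839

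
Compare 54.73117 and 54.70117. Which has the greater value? 54.73117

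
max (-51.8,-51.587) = -51.587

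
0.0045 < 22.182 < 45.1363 True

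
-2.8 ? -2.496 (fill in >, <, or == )<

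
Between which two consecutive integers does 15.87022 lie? 15 and 16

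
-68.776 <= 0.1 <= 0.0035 False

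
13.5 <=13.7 True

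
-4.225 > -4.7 True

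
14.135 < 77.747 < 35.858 False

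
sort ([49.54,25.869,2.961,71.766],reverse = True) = [71.766,49.54,25.869,2.961]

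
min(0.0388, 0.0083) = 0.0083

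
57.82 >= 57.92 False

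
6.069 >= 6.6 False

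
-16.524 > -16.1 False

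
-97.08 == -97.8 False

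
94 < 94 False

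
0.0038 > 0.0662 False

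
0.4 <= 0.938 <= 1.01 True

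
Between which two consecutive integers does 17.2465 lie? 17 and 18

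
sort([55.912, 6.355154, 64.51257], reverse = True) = [64.51257, 55.912, 6.355154]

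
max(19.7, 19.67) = 19.7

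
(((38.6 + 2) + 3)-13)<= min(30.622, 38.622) True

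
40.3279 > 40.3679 False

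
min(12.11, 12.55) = 12.11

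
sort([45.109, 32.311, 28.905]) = [28.905, 32.311, 45.109]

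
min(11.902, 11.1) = 11.1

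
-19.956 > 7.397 False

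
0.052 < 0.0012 False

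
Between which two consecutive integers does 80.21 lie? 80 and 81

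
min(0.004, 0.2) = 0.004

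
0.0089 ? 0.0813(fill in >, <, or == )<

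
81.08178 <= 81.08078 False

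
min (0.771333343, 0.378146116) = 0.378146116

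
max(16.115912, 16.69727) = 16.69727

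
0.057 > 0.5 False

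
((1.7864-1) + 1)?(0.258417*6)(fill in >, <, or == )>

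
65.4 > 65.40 False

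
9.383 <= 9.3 False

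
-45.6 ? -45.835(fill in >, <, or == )>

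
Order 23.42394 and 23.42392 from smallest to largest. 23.42392,23.42394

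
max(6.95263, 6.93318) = 6.95263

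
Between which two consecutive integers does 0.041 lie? 0 and 1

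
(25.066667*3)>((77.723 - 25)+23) False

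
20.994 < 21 True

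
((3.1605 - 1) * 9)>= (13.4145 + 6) True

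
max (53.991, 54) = 54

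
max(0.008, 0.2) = 0.2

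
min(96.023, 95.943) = 95.943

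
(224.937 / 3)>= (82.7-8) True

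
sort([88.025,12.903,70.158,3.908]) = [3.908,12.903,70.158,88.025]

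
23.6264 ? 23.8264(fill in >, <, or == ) <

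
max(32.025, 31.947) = 32.025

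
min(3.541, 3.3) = 3.3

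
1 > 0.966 True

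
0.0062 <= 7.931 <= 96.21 True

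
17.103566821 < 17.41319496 True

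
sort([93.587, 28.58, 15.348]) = [15.348, 28.58, 93.587]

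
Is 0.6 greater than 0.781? No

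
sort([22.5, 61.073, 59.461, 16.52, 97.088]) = [16.52, 22.5, 59.461, 61.073, 97.088]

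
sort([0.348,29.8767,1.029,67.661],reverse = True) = [67.661,29.8767,1.029,0.348]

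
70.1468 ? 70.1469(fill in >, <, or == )<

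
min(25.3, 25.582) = 25.3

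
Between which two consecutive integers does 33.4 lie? 33 and 34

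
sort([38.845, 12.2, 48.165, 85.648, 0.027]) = [0.027, 12.2, 38.845, 48.165, 85.648]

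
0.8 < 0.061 False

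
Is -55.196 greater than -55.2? Yes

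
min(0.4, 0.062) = 0.062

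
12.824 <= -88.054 False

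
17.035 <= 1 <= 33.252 False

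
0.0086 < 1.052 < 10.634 True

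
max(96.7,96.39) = 96.7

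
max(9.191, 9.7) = 9.7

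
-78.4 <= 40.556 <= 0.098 False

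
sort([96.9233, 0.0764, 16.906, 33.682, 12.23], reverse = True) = [96.9233, 33.682, 16.906, 12.23, 0.0764]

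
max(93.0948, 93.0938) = 93.0948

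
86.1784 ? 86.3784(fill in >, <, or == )<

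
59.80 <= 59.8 True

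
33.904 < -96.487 False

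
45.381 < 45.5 True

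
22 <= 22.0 True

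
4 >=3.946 True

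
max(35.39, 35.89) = 35.89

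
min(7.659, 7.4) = 7.4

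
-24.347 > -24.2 False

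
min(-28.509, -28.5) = -28.509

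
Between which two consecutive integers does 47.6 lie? 47 and 48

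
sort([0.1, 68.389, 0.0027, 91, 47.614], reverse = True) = [91, 68.389, 47.614, 0.1, 0.0027]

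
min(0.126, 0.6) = 0.126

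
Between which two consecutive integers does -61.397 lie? -62 and -61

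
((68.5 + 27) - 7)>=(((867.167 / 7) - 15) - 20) False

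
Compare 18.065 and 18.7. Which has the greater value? 18.7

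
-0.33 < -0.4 False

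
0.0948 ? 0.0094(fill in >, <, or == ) >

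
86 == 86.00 True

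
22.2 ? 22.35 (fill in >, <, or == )<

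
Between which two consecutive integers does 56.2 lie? 56 and 57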